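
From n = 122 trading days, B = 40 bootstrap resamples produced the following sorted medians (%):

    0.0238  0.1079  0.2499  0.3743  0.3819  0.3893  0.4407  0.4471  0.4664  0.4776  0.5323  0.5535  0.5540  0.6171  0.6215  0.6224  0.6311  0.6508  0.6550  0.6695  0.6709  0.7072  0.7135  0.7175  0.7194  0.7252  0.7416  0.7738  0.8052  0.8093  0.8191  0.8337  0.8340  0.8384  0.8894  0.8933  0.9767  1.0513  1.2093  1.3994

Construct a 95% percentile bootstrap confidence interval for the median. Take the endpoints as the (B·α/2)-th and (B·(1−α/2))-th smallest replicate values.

α = 0.05; lower rank = 40 × 0.025 = 1; upper rank = 40 × 0.975 = 39.
The 1st smallest replicate is 0.0238; the 39th is 1.2093.

(0.0238, 1.2093)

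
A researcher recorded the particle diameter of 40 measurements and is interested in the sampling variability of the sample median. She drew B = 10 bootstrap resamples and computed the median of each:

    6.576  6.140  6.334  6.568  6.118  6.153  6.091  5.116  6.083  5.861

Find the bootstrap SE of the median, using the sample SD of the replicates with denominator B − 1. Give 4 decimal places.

Bootstrap SE is the standard deviation of the 10 replicate medians.
Mean of replicates: (6.576 + 6.140 + 6.334 + 6.568 + 6.118 + 6.153 + 6.091 + 5.116 + 6.083 + 5.861) / 10 = 61.04000 / 10 = 6.10400
Sum of squared deviations: (+0.47200)² + (+0.03600)² + (+0.23000)² + (+0.46400)² + (+0.01400)² + (+0.04900)² + (−0.01300)² + (−0.98800)² + (−0.02100)² + (−0.24300)² = 1.53068
Variance = 1.53068 / 9 = 0.17008
SE* = √0.17008

SE* = 0.4124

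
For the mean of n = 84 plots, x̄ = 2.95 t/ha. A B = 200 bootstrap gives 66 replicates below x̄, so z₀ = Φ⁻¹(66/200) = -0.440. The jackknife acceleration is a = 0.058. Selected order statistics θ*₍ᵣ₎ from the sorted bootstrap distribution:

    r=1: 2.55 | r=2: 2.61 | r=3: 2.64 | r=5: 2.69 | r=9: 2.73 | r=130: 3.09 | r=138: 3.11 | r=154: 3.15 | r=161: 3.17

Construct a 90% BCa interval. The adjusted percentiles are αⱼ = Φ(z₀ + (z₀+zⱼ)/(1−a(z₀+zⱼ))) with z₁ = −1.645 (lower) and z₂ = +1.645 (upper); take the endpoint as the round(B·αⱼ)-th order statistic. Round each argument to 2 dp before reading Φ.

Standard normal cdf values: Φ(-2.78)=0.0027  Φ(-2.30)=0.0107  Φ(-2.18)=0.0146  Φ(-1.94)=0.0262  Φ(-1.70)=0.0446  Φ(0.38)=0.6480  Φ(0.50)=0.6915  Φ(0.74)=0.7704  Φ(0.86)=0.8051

(2.61, 3.17)

Lower: z₀ + z₁ = -0.440 + (-1.645) = -2.085; 1 − a(z₀+z₁) = 1 − (0.058)(-2.085) = 1.1209; argument = -0.440 + (-2.085)/1.1209 = -2.3001 → -2.30.
α₁ = Φ(-2.30) = 0.0107; rank = round(200 × 0.0107) = 2; θ*₍2₎ = 2.61.
Upper: z₀ + z₂ = 1.205; 1 − a(z₀+z₂) = 0.9301; argument = 0.8555 → 0.86; α₂ = 0.8051; rank = 161; θ*₍161₎ = 3.17.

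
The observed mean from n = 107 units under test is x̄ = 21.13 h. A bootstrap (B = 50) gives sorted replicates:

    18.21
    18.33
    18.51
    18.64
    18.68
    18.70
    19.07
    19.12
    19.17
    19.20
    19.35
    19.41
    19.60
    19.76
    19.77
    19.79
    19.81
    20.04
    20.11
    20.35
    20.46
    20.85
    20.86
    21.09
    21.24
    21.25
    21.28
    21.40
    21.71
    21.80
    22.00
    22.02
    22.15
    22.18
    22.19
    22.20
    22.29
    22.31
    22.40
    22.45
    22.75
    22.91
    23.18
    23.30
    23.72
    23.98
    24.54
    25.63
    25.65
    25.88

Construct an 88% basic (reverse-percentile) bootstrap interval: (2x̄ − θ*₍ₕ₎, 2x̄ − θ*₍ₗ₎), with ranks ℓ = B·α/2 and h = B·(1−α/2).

Percentile endpoints at ranks 3 and 47: θ*₍3₎ = 18.51, θ*₍47₎ = 24.54.
Basic interval reflects these around x̄:
  lower = 2 × 21.13 − 24.54 = 17.72
  upper = 2 × 21.13 − 18.51 = 23.75

(17.72, 23.75)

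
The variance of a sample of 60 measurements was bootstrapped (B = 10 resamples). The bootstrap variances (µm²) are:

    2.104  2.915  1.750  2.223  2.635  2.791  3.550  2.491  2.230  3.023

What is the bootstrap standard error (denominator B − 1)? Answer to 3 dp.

SE* = 0.524

Bootstrap SE is the standard deviation of the 10 replicate variances.
Mean of replicates: (2.104 + 2.915 + 1.750 + 2.223 + 2.635 + 2.791 + 3.550 + 2.491 + 2.230 + 3.023) / 10 = 25.7120 / 10 = 2.5712
Sum of squared deviations: (−0.4672)² + (+0.3438)² + (−0.8212)² + (−0.3482)² + (+0.0638)² + (+0.2198)² + (+0.9788)² + (−0.0802)² + (−0.3412)² + (+0.4518)² = 2.4695
Variance = 2.4695 / 9 = 0.2744
SE* = √0.2744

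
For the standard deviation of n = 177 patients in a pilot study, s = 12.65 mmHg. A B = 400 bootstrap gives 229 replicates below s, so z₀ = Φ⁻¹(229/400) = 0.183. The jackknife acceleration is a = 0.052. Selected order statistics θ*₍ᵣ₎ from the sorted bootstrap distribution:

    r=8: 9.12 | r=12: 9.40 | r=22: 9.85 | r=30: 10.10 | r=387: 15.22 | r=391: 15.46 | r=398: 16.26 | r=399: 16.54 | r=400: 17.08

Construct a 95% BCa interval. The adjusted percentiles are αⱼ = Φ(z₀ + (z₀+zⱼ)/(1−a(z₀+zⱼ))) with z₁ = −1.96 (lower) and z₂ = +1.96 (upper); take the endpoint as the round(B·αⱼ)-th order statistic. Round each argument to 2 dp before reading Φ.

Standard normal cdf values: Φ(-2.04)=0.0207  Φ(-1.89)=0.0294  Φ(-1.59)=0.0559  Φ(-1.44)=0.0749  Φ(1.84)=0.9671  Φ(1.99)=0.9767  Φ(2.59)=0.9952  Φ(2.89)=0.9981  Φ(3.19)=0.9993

Lower: z₀ + z₁ = 0.183 + (-1.960) = -1.777; 1 − a(z₀+z₁) = 1 − (0.052)(-1.777) = 1.0924; argument = 0.183 + (-1.777)/1.0924 = -1.4437 → -1.44.
α₁ = Φ(-1.44) = 0.0749; rank = round(400 × 0.0749) = 30; θ*₍30₎ = 10.10.
Upper: z₀ + z₂ = 2.143; 1 − a(z₀+z₂) = 0.8886; argument = 2.5948 → 2.59; α₂ = 0.9952; rank = 398; θ*₍398₎ = 16.26.

(10.10, 16.26)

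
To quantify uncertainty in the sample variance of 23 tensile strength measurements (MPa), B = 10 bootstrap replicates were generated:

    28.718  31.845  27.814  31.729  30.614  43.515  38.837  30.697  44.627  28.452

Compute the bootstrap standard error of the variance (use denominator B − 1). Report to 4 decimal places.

SE* = 6.2804

Bootstrap SE is the standard deviation of the 10 replicate variances.
Mean of replicates: (28.718 + 31.845 + 27.814 + 31.729 + 30.614 + 43.515 + 38.837 + 30.697 + 44.627 + 28.452) / 10 = 336.84800 / 10 = 33.68480
Sum of squared deviations: (−4.96680)² + (−1.83980)² + (−5.87080)² + (−1.95580)² + (−3.07080)² + (+9.83020)² + (+5.15220)² + (−2.98780)² + (+10.94220)² + (−5.23280)² = 354.99411
Variance = 354.99411 / 9 = 39.44379
SE* = √39.44379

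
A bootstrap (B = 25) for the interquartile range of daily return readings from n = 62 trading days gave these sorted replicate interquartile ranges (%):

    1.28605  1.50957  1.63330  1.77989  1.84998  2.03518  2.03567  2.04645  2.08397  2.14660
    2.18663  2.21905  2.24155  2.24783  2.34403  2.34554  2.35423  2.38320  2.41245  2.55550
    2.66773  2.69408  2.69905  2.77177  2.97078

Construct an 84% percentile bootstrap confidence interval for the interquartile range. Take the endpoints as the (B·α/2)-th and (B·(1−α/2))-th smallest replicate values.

(1.50957, 2.69905)

α = 0.16; lower rank = 25 × 0.080 = 2; upper rank = 25 × 0.920 = 23.
The 2nd smallest replicate is 1.50957; the 23rd is 2.69905.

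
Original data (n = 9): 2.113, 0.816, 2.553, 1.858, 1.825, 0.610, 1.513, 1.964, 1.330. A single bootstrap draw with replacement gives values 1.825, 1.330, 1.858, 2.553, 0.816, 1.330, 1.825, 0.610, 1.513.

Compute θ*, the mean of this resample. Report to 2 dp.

θ* = 1.52

Mean = (1.825 + 1.330 + 1.858 + 2.553 + 0.816 + 1.330 + 1.825 + 0.610 + 1.513) / 9 = 13.6600 / 9 = 1.52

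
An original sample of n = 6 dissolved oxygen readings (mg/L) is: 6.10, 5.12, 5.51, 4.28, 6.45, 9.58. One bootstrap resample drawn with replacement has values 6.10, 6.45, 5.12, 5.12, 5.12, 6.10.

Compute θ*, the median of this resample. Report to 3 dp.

Sorted: 5.12, 5.12, 5.12, 6.10, 6.10, 6.45
Median = average of the two middle values = 5.610

θ* = 5.610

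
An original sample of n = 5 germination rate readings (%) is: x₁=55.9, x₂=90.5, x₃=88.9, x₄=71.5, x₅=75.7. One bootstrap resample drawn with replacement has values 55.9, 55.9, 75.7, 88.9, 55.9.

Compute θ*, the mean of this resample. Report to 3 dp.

θ* = 66.460

Mean = (55.9 + 55.9 + 75.7 + 88.9 + 55.9) / 5 = 332.30 / 5 = 66.460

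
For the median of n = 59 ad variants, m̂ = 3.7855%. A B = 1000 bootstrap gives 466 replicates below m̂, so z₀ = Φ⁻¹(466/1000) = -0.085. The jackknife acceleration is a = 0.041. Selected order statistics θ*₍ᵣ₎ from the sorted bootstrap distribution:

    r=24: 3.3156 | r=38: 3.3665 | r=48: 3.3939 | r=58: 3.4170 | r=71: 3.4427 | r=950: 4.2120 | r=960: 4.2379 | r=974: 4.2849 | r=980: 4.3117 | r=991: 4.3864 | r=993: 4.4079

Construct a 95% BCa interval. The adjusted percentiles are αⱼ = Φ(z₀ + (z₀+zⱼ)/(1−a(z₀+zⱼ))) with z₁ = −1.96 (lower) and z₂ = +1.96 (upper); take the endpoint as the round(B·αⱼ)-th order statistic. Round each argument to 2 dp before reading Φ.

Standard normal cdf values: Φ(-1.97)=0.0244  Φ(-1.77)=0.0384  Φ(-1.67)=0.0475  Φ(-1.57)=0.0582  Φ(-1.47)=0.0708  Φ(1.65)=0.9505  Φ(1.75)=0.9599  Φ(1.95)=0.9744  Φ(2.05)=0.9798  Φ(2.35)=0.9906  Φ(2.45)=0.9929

(3.3156, 4.2849)

Lower: z₀ + z₁ = -0.085 + (-1.960) = -2.045; 1 − a(z₀+z₁) = 1 − (0.041)(-2.045) = 1.0838; argument = -0.085 + (-2.045)/1.0838 = -1.9718 → -1.97.
α₁ = Φ(-1.97) = 0.0244; rank = round(1000 × 0.0244) = 24; θ*₍24₎ = 3.3156.
Upper: z₀ + z₂ = 1.875; 1 − a(z₀+z₂) = 0.9231; argument = 1.9461 → 1.95; α₂ = 0.9744; rank = 974; θ*₍974₎ = 4.2849.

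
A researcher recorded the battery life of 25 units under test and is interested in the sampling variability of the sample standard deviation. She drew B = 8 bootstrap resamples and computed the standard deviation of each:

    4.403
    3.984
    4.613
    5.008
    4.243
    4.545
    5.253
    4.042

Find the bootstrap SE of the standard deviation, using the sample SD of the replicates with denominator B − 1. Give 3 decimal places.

Bootstrap SE is the standard deviation of the 8 replicate standard deviations.
Mean of replicates: (4.403 + 3.984 + 4.613 + 5.008 + 4.243 + 4.545 + 5.253 + 4.042) / 8 = 36.0910 / 8 = 4.5114
Sum of squared deviations: (−0.1084)² + (−0.5274)² + (+0.1016)² + (+0.4966)² + (−0.2684)² + (+0.0336)² + (+0.7416)² + (−0.4694)² = 1.3903
Variance = 1.3903 / 7 = 0.1986
SE* = √0.1986

SE* = 0.446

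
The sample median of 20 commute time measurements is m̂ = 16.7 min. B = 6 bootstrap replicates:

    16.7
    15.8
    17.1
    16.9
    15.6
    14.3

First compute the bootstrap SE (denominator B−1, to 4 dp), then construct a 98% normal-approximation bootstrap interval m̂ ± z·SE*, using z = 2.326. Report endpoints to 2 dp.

Mean of replicates = 16.0667; sum of squared deviations = 5.5733; SE* = √(5.5733/5) = 1.0558
Margin = 2.326 × 1.0558 = 2.456
Interval: 16.7 ± 2.456

(14.24, 19.16)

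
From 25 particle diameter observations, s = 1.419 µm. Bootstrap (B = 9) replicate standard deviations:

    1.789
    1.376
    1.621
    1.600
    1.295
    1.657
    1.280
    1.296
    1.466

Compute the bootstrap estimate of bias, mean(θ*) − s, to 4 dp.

mean(θ*) = (1.789 + 1.376 + 1.621 + 1.600 + 1.295 + 1.657 + 1.280 + 1.296 + 1.466) / 9 = 1.48667
bias = 1.48667 − 1.419

bias = +0.0677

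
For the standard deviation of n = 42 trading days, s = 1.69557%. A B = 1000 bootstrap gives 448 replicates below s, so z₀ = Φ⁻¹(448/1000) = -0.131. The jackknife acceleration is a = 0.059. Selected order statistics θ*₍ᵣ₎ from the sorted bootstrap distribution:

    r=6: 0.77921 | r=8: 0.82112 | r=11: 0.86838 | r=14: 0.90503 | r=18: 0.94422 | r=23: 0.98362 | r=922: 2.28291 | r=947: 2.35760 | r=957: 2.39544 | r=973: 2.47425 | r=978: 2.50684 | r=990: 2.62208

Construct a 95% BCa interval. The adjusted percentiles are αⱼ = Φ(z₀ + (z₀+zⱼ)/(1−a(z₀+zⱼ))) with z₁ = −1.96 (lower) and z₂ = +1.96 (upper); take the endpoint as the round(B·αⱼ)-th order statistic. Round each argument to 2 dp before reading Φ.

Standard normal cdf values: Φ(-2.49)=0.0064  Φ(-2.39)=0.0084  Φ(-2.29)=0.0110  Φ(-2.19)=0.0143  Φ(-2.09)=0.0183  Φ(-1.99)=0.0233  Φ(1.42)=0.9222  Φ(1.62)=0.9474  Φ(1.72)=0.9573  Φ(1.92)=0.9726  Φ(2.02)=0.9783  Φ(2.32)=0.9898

(0.98362, 2.47425)

Lower: z₀ + z₁ = -0.131 + (-1.960) = -2.091; 1 − a(z₀+z₁) = 1 − (0.059)(-2.091) = 1.1234; argument = -0.131 + (-2.091)/1.1234 = -1.9924 → -1.99.
α₁ = Φ(-1.99) = 0.0233; rank = round(1000 × 0.0233) = 23; θ*₍23₎ = 0.98362.
Upper: z₀ + z₂ = 1.829; 1 − a(z₀+z₂) = 0.8921; argument = 1.9192 → 1.92; α₂ = 0.9726; rank = 973; θ*₍973₎ = 2.47425.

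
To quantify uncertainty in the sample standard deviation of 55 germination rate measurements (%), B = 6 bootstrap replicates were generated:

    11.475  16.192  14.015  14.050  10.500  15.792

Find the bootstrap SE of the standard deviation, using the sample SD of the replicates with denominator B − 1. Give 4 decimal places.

SE* = 2.2801

Bootstrap SE is the standard deviation of the 6 replicate standard deviations.
Mean of replicates: (11.475 + 16.192 + 14.015 + 14.050 + 10.500 + 15.792) / 6 = 82.02400 / 6 = 13.67067
Sum of squared deviations: (−2.19567)² + (+2.52133)² + (+0.34433)² + (+0.37933)² + (−3.17067)² + (+2.12133)² = 25.99372
Variance = 25.99372 / 5 = 5.19874
SE* = √5.19874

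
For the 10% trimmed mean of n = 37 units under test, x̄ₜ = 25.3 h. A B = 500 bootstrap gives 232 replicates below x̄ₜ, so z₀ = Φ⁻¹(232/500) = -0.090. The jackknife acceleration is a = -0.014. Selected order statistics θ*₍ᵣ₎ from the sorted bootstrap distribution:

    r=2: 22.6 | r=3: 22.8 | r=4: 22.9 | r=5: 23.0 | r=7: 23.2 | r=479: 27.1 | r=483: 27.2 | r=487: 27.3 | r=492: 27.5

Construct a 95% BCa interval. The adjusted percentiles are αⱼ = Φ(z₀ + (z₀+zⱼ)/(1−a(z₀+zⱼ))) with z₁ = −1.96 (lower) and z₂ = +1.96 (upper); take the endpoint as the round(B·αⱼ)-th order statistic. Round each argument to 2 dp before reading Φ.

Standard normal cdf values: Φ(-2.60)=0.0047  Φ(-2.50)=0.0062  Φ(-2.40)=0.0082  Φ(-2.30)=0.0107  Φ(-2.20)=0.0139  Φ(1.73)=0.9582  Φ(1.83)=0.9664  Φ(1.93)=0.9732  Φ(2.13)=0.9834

(23.2, 27.1)

Lower: z₀ + z₁ = -0.090 + (-1.960) = -2.050; 1 − a(z₀+z₁) = 1 − (-0.014)(-2.050) = 0.9713; argument = -0.090 + (-2.050)/0.9713 = -2.2006 → -2.20.
α₁ = Φ(-2.20) = 0.0139; rank = round(500 × 0.0139) = 7; θ*₍7₎ = 23.2.
Upper: z₀ + z₂ = 1.870; 1 − a(z₀+z₂) = 1.0262; argument = 1.7323 → 1.73; α₂ = 0.9582; rank = 479; θ*₍479₎ = 27.1.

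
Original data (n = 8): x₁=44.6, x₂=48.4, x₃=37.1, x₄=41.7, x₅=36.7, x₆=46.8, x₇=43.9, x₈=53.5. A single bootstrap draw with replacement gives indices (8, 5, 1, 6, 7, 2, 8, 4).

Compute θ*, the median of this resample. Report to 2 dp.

Resample values: 53.5, 36.7, 44.6, 46.8, 43.9, 48.4, 53.5, 41.7.
Sorted: 36.7, 41.7, 43.9, 44.6, 46.8, 48.4, 53.5, 53.5
Median = average of the two middle values = 45.70

θ* = 45.70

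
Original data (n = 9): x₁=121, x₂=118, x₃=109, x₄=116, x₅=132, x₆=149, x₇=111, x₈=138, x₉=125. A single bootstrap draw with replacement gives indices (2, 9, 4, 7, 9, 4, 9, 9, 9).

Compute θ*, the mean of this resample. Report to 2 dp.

θ* = 120.67

Resample values: 118, 125, 116, 111, 125, 116, 125, 125, 125.
Mean = (118 + 125 + 116 + 111 + 125 + 116 + 125 + 125 + 125) / 9 = 1086.0 / 9 = 120.67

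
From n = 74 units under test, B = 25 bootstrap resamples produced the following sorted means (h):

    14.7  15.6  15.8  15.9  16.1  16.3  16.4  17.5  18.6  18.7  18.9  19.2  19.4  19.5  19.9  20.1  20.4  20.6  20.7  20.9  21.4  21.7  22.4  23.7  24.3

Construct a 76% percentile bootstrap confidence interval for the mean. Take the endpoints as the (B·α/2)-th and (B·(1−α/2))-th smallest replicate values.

α = 0.24; lower rank = 25 × 0.120 = 3; upper rank = 25 × 0.880 = 22.
The 3rd smallest replicate is 15.8; the 22nd is 21.7.

(15.8, 21.7)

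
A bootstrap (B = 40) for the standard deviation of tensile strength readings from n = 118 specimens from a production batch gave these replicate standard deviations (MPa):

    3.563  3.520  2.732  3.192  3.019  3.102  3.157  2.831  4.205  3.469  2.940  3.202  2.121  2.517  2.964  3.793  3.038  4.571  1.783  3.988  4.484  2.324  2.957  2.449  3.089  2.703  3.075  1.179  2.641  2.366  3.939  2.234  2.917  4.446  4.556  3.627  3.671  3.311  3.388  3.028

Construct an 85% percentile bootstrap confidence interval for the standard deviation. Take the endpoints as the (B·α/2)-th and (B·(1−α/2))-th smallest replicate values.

Sorted replicates: 1.179, 1.783, 2.121, 2.234, 2.324, 2.366, 2.449, 2.517, 2.641, 2.703, 2.732, 2.831, 2.917, 2.940, 2.957, 2.964, 3.019, 3.028, 3.038, 3.075, 3.089, 3.102, 3.157, 3.192, 3.202, 3.311, 3.388, 3.469, 3.520, 3.563, 3.627, 3.671, 3.793, 3.939, 3.988, 4.205, 4.446, 4.484, 4.556, 4.571
α = 0.15; lower rank = 40 × 0.075 = 3; upper rank = 40 × 0.925 = 37.
The 3rd smallest replicate is 2.121; the 37th is 4.446.

(2.121, 4.446)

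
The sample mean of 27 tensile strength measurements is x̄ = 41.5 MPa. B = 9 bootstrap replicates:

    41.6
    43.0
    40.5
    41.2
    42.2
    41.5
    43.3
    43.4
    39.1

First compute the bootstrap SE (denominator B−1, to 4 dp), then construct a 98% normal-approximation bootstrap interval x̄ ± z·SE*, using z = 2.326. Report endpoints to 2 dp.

Mean of replicates = 41.7556; sum of squared deviations = 15.8622; SE* = √(15.8622/8) = 1.4081
Margin = 2.326 × 1.4081 = 3.275
Interval: 41.5 ± 3.275

(38.22, 44.78)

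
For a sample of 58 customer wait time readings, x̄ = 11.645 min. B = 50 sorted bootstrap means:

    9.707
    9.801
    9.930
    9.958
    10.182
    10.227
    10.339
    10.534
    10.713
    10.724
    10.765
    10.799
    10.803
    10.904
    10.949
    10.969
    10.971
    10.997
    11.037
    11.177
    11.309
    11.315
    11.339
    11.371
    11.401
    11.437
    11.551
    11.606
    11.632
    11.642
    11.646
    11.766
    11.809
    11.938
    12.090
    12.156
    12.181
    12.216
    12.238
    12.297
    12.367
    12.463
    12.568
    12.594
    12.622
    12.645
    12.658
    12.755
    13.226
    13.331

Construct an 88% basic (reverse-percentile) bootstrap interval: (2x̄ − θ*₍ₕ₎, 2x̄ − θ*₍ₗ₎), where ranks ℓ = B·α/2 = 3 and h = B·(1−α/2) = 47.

(10.632, 13.360)

Percentile endpoints at ranks 3 and 47: θ*₍3₎ = 9.930, θ*₍47₎ = 12.658.
Basic interval reflects these around x̄:
  lower = 2 × 11.645 − 12.658 = 10.632
  upper = 2 × 11.645 − 9.930 = 13.360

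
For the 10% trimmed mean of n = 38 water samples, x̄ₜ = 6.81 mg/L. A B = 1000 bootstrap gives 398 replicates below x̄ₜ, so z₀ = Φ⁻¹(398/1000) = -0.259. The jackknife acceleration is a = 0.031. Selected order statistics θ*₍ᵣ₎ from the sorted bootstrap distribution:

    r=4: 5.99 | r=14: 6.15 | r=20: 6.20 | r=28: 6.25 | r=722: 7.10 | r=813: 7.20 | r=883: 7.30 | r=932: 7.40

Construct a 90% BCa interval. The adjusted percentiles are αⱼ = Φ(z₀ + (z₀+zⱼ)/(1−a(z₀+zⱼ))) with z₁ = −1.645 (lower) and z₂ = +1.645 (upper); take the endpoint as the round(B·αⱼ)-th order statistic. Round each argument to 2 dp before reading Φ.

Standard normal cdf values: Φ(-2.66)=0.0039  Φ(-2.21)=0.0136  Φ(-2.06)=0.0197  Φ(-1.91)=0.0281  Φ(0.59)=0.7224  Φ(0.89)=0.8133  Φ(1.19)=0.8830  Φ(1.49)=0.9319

(6.20, 7.30)

Lower: z₀ + z₁ = -0.259 + (-1.645) = -1.904; 1 − a(z₀+z₁) = 1 − (0.031)(-1.904) = 1.0590; argument = -0.259 + (-1.904)/1.0590 = -2.0569 → -2.06.
α₁ = Φ(-2.06) = 0.0197; rank = round(1000 × 0.0197) = 20; θ*₍20₎ = 6.20.
Upper: z₀ + z₂ = 1.386; 1 − a(z₀+z₂) = 0.9570; argument = 1.1892 → 1.19; α₂ = 0.8830; rank = 883; θ*₍883₎ = 7.30.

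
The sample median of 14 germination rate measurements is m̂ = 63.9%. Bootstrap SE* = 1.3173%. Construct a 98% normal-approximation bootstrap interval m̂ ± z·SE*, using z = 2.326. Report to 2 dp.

Margin = 2.326 × 1.3173 = 3.064
Interval: 63.9 ± 3.064

(60.84, 66.96)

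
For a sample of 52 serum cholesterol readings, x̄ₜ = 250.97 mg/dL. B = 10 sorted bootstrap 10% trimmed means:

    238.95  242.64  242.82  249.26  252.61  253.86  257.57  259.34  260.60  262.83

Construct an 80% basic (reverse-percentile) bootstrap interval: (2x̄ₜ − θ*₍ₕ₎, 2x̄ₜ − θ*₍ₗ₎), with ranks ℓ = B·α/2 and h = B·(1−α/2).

Percentile endpoints at ranks 1 and 9: θ*₍1₎ = 238.95, θ*₍9₎ = 260.60.
Basic interval reflects these around x̄ₜ:
  lower = 2 × 250.97 − 260.60 = 241.34
  upper = 2 × 250.97 − 238.95 = 262.99

(241.34, 262.99)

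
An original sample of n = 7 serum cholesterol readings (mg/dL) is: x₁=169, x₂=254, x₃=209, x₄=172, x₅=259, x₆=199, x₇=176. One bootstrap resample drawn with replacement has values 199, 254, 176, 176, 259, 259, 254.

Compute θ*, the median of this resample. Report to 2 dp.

θ* = 254.00

Sorted: 176, 176, 199, 254, 254, 259, 259
Median = middle value = 254.00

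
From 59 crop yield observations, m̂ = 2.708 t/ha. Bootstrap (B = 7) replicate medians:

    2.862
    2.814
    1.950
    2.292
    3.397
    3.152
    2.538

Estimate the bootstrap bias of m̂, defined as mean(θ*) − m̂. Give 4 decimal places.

mean(θ*) = (2.862 + 2.814 + 1.950 + 2.292 + 3.397 + 3.152 + 2.538) / 7 = 2.71500
bias = 2.71500 − 2.708

bias = +0.0070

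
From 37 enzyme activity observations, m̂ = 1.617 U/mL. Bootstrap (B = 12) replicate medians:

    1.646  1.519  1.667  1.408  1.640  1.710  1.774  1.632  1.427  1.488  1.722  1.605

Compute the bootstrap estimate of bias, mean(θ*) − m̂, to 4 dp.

mean(θ*) = (1.646 + 1.519 + 1.667 + 1.408 + 1.640 + 1.710 + 1.774 + 1.632 + 1.427 + 1.488 + 1.722 + 1.605) / 12 = 1.60317
bias = 1.60317 − 1.617

bias = −0.0138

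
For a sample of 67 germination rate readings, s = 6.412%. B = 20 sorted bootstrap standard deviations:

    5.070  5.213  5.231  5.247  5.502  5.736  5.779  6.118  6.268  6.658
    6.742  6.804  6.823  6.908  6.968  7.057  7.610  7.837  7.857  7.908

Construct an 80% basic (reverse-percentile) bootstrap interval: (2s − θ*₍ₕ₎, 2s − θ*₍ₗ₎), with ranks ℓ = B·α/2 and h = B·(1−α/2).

(4.987, 7.611)

Percentile endpoints at ranks 2 and 18: θ*₍2₎ = 5.213, θ*₍18₎ = 7.837.
Basic interval reflects these around s:
  lower = 2 × 6.412 − 7.837 = 4.987
  upper = 2 × 6.412 − 5.213 = 7.611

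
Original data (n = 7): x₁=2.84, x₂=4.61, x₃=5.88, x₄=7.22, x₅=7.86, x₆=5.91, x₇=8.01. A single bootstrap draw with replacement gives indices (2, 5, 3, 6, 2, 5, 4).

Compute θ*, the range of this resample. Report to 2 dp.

Resample values: 4.61, 7.86, 5.88, 5.91, 4.61, 7.86, 7.22.
Range = 7.86 − 4.61 = 3.25

θ* = 3.25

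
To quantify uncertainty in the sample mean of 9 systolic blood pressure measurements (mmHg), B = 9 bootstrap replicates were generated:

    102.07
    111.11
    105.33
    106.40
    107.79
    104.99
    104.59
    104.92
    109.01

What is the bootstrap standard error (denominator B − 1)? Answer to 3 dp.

SE* = 2.694

Bootstrap SE is the standard deviation of the 9 replicate means.
Mean of replicates: (102.07 + 111.11 + 105.33 + 106.40 + 107.79 + 104.99 + 104.59 + 104.92 + 109.01) / 9 = 956.2100 / 9 = 106.2456
Sum of squared deviations: (−4.1756)² + (+4.8644)² + (−0.9156)² + (+0.1544)² + (+1.5444)² + (−1.2556)² + (−1.6556)² + (−1.3256)² + (+2.7644)² = 58.0620
Variance = 58.0620 / 8 = 7.2578
SE* = √7.2578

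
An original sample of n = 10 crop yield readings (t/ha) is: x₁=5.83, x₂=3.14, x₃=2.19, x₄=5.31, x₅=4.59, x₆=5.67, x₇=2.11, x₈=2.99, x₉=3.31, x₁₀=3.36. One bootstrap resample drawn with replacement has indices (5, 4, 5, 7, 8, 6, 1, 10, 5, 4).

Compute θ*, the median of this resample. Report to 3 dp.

Resample values: 4.59, 5.31, 4.59, 2.11, 2.99, 5.67, 5.83, 3.36, 4.59, 5.31.
Sorted: 2.11, 2.99, 3.36, 4.59, 4.59, 4.59, 5.31, 5.31, 5.67, 5.83
Median = average of the two middle values = 4.590

θ* = 4.590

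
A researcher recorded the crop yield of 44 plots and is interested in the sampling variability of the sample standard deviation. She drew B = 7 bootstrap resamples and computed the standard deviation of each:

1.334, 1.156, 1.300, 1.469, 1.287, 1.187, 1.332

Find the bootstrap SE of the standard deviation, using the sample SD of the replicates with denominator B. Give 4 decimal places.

Bootstrap SE is the standard deviation of the 7 replicate standard deviations.
Mean of replicates: (1.334 + 1.156 + 1.300 + 1.469 + 1.287 + 1.187 + 1.332) / 7 = 9.06500 / 7 = 1.29500
Sum of squared deviations: (+0.03900)² + (−0.13900)² + (+0.00500)² + (+0.17400)² + (−0.00800)² + (−0.10800)² + (+0.03700)² = 0.06424
Variance = 0.06424 / 7 = 0.00918
SE* = √0.00918

SE* = 0.0958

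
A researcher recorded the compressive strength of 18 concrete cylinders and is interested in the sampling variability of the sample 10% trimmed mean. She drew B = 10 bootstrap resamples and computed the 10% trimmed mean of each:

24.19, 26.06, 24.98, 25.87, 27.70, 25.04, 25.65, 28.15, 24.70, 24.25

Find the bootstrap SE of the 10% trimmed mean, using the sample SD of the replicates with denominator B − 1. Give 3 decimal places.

Bootstrap SE is the standard deviation of the 10 replicate 10% trimmed means.
Mean of replicates: (24.19 + 26.06 + 24.98 + 25.87 + 27.70 + 25.04 + 25.65 + 28.15 + 24.70 + 24.25) / 10 = 256.5900 / 10 = 25.6590
Sum of squared deviations: (−1.4690)² + (+0.4010)² + (−0.6790)² + (+0.2110)² + (+2.0410)² + (−0.6190)² + (−0.0090)² + (+2.4910)² + (−0.9590)² + (−1.4090)² = 16.4833
Variance = 16.4833 / 9 = 1.8315
SE* = √1.8315

SE* = 1.353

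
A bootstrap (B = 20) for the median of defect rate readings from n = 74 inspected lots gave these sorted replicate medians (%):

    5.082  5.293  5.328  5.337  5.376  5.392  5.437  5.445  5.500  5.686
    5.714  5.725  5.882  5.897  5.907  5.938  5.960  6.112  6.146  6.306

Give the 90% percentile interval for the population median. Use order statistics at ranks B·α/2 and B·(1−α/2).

α = 0.10; lower rank = 20 × 0.050 = 1; upper rank = 20 × 0.950 = 19.
The 1st smallest replicate is 5.082; the 19th is 6.146.

(5.082, 6.146)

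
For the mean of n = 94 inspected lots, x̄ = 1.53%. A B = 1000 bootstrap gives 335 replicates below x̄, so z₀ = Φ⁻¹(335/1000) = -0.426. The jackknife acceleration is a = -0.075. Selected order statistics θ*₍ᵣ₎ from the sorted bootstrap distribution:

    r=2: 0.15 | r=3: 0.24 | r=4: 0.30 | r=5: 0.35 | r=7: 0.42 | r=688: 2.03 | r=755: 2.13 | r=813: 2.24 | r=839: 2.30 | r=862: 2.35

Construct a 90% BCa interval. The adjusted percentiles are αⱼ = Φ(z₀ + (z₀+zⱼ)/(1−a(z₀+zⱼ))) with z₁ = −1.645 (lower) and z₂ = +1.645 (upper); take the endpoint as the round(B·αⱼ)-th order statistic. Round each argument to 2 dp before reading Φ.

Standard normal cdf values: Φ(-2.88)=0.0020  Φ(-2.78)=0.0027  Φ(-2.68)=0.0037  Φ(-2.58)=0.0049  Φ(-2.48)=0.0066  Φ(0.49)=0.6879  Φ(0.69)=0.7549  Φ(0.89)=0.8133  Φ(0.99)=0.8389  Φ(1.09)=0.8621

(0.15, 2.13)

Lower: z₀ + z₁ = -0.426 + (-1.645) = -2.071; 1 − a(z₀+z₁) = 1 − (-0.075)(-2.071) = 0.8447; argument = -0.426 + (-2.071)/0.8447 = -2.8778 → -2.88.
α₁ = Φ(-2.88) = 0.0020; rank = round(1000 × 0.0020) = 2; θ*₍2₎ = 0.15.
Upper: z₀ + z₂ = 1.219; 1 − a(z₀+z₂) = 1.0914; argument = 0.6909 → 0.69; α₂ = 0.7549; rank = 755; θ*₍755₎ = 2.13.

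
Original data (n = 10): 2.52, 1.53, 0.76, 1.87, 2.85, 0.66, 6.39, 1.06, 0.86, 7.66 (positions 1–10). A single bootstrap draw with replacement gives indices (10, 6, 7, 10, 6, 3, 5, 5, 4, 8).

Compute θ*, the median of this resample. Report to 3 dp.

Resample values: 7.66, 0.66, 6.39, 7.66, 0.66, 0.76, 2.85, 2.85, 1.87, 1.06.
Sorted: 0.66, 0.66, 0.76, 1.06, 1.87, 2.85, 2.85, 6.39, 7.66, 7.66
Median = average of the two middle values = 2.360

θ* = 2.360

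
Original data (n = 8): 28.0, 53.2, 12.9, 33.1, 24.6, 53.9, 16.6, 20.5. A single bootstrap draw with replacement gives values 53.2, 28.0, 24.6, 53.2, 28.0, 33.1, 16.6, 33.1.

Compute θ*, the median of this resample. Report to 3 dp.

Sorted: 16.6, 24.6, 28.0, 28.0, 33.1, 33.1, 53.2, 53.2
Median = average of the two middle values = 30.550

θ* = 30.550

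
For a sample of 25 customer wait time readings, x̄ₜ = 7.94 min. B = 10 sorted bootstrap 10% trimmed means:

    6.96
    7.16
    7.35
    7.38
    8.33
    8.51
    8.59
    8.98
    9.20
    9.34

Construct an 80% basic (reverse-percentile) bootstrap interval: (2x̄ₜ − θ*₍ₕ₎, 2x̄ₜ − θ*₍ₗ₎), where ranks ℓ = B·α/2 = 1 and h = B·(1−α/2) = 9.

(6.68, 8.92)

Percentile endpoints at ranks 1 and 9: θ*₍1₎ = 6.96, θ*₍9₎ = 9.20.
Basic interval reflects these around x̄ₜ:
  lower = 2 × 7.94 − 9.20 = 6.68
  upper = 2 × 7.94 − 6.96 = 8.92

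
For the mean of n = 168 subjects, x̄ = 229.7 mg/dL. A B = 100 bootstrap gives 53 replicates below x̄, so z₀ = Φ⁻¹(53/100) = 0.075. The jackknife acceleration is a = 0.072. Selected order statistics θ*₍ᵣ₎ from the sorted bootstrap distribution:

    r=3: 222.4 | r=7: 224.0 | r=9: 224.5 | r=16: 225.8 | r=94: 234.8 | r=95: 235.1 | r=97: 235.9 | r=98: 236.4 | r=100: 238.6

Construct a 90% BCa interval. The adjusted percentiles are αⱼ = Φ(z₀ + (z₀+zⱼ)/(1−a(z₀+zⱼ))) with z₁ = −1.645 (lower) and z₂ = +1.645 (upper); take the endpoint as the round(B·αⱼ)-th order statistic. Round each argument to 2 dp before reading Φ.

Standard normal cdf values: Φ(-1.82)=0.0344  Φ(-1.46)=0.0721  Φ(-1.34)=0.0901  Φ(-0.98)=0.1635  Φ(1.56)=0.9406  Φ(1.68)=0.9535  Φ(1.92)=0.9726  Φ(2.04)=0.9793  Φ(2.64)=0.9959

(224.5, 236.4)

Lower: z₀ + z₁ = 0.075 + (-1.645) = -1.570; 1 − a(z₀+z₁) = 1 − (0.072)(-1.570) = 1.1130; argument = 0.075 + (-1.570)/1.1130 = -1.3356 → -1.34.
α₁ = Φ(-1.34) = 0.0901; rank = round(100 × 0.0901) = 9; θ*₍9₎ = 224.5.
Upper: z₀ + z₂ = 1.720; 1 − a(z₀+z₂) = 0.8762; argument = 2.0381 → 2.04; α₂ = 0.9793; rank = 98; θ*₍98₎ = 236.4.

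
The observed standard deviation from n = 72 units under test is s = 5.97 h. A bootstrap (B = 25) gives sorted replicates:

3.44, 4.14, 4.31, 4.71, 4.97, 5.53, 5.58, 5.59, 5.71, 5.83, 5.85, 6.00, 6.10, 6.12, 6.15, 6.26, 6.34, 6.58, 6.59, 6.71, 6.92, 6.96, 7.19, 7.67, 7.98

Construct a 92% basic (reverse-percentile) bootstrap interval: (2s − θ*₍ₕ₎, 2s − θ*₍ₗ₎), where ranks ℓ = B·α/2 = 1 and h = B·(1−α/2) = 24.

(4.27, 8.50)

Percentile endpoints at ranks 1 and 24: θ*₍1₎ = 3.44, θ*₍24₎ = 7.67.
Basic interval reflects these around s:
  lower = 2 × 5.97 − 7.67 = 4.27
  upper = 2 × 5.97 − 3.44 = 8.50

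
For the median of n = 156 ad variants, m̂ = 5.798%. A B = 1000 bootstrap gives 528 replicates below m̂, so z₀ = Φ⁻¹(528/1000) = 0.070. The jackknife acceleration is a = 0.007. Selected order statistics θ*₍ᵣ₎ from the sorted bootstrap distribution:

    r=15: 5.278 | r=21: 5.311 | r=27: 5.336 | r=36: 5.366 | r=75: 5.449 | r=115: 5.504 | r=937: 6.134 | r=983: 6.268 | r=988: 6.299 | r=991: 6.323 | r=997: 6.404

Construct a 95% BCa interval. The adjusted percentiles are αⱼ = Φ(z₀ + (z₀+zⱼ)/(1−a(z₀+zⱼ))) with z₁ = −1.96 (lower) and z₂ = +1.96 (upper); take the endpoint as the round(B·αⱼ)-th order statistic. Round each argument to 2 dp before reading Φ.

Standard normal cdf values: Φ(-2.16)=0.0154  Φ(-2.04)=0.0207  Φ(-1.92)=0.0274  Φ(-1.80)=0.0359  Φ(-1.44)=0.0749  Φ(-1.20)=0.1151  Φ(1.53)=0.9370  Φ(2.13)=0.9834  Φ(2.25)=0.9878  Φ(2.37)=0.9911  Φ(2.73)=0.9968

(5.366, 6.268)

Lower: z₀ + z₁ = 0.070 + (-1.960) = -1.890; 1 − a(z₀+z₁) = 1 − (0.007)(-1.890) = 1.0132; argument = 0.070 + (-1.890)/1.0132 = -1.7953 → -1.80.
α₁ = Φ(-1.80) = 0.0359; rank = round(1000 × 0.0359) = 36; θ*₍36₎ = 5.366.
Upper: z₀ + z₂ = 2.030; 1 − a(z₀+z₂) = 0.9858; argument = 2.1293 → 2.13; α₂ = 0.9834; rank = 983; θ*₍983₎ = 6.268.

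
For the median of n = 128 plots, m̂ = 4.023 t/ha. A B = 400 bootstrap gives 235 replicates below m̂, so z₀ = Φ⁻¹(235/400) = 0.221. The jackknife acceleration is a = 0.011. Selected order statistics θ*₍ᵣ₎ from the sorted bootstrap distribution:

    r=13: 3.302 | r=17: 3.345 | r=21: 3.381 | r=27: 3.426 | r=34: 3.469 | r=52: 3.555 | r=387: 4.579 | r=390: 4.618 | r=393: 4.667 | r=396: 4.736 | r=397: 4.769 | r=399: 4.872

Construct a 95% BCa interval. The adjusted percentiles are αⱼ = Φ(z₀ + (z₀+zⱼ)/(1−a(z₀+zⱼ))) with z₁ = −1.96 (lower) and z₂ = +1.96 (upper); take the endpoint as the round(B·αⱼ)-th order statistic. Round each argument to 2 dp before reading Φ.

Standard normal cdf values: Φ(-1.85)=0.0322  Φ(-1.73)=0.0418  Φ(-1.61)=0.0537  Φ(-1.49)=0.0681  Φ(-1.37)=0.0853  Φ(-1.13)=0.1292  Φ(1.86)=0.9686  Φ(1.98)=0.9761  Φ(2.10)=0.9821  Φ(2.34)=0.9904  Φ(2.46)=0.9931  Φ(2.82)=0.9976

Lower: z₀ + z₁ = 0.221 + (-1.960) = -1.739; 1 − a(z₀+z₁) = 1 − (0.011)(-1.739) = 1.0191; argument = 0.221 + (-1.739)/1.0191 = -1.4854 → -1.49.
α₁ = Φ(-1.49) = 0.0681; rank = round(400 × 0.0681) = 27; θ*₍27₎ = 3.426.
Upper: z₀ + z₂ = 2.181; 1 − a(z₀+z₂) = 0.9760; argument = 2.4556 → 2.46; α₂ = 0.9931; rank = 397; θ*₍397₎ = 4.769.

(3.426, 4.769)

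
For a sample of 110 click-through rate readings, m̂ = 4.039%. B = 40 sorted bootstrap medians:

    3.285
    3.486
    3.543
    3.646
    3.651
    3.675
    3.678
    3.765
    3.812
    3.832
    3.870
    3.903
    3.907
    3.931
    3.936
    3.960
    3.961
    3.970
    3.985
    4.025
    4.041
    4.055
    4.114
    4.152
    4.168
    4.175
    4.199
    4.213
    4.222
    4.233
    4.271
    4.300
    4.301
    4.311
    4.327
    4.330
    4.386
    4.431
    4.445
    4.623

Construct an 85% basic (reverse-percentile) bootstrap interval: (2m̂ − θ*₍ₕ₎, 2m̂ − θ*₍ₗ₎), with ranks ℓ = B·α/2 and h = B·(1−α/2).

(3.692, 4.535)

Percentile endpoints at ranks 3 and 37: θ*₍3₎ = 3.543, θ*₍37₎ = 4.386.
Basic interval reflects these around m̂:
  lower = 2 × 4.039 − 4.386 = 3.692
  upper = 2 × 4.039 − 3.543 = 4.535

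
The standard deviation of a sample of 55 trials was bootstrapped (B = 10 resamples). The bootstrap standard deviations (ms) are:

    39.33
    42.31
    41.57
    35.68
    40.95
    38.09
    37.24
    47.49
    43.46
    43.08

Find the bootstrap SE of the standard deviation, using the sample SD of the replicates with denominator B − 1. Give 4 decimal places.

SE* = 3.4669

Bootstrap SE is the standard deviation of the 10 replicate standard deviations.
Mean of replicates: (39.33 + 42.31 + 41.57 + 35.68 + 40.95 + 38.09 + 37.24 + 47.49 + 43.46 + 43.08) / 10 = 409.20000 / 10 = 40.92000
Sum of squared deviations: (−1.59000)² + (+1.39000)² + (+0.65000)² + (−5.24000)² + (+0.03000)² + (−2.83000)² + (−3.68000)² + (+6.57000)² + (+2.54000)² + (+2.16000)² = 108.17460
Variance = 108.17460 / 9 = 12.01940
SE* = √12.01940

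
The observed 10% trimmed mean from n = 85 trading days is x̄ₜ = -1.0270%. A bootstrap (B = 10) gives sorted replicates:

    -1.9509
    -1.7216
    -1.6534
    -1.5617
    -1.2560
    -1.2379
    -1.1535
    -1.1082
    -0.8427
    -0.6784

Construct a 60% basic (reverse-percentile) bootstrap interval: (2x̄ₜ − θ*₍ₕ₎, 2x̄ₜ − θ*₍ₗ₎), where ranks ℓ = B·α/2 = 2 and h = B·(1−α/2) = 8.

Percentile endpoints at ranks 2 and 8: θ*₍2₎ = -1.7216, θ*₍8₎ = -1.1082.
Basic interval reflects these around x̄ₜ:
  lower = 2 × -1.0270 − -1.1082 = -0.9458
  upper = 2 × -1.0270 − -1.7216 = -0.3324

(-0.9458, -0.3324)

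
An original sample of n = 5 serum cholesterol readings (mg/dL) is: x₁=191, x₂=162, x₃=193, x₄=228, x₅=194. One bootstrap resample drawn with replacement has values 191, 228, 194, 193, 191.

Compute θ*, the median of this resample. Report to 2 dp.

Sorted: 191, 191, 193, 194, 228
Median = middle value = 193.00

θ* = 193.00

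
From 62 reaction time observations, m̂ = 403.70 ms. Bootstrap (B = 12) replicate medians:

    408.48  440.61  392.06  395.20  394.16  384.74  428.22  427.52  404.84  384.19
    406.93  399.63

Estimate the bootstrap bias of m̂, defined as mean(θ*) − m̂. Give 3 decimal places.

bias = +1.848

mean(θ*) = (408.48 + 440.61 + 392.06 + 395.20 + 394.16 + 384.74 + 428.22 + 427.52 + 404.84 + 384.19 + 406.93 + 399.63) / 12 = 405.5483
bias = 405.5483 − 403.70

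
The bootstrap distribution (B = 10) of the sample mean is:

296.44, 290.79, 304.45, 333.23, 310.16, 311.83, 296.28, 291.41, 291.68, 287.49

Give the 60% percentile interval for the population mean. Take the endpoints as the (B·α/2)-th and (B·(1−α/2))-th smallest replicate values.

Sorted replicates: 287.49, 290.79, 291.41, 291.68, 296.28, 296.44, 304.45, 310.16, 311.83, 333.23
α = 0.40; lower rank = 10 × 0.200 = 2; upper rank = 10 × 0.800 = 8.
The 2nd smallest replicate is 290.79; the 8th is 310.16.

(290.79, 310.16)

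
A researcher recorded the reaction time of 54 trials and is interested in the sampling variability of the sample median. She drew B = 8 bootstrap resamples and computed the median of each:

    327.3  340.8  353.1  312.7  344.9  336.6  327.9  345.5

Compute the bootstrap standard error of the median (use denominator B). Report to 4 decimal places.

SE* = 12.0902

Bootstrap SE is the standard deviation of the 8 replicate medians.
Mean of replicates: (327.3 + 340.8 + 353.1 + 312.7 + 344.9 + 336.6 + 327.9 + 345.5) / 8 = 2688.80000 / 8 = 336.10000
Sum of squared deviations: (−8.80000)² + (+4.70000)² + (+17.00000)² + (−23.40000)² + (+8.80000)² + (+0.50000)² + (−8.20000)² + (+9.40000)² = 1169.38000
Variance = 1169.38000 / 8 = 146.17250
SE* = √146.17250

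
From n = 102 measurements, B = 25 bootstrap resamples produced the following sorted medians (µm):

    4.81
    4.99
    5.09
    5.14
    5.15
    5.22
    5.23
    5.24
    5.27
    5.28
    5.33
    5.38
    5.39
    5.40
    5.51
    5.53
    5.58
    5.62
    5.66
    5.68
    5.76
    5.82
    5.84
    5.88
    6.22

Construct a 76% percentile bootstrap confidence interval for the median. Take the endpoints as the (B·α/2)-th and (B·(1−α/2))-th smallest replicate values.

(5.09, 5.82)

α = 0.24; lower rank = 25 × 0.120 = 3; upper rank = 25 × 0.880 = 22.
The 3rd smallest replicate is 5.09; the 22nd is 5.82.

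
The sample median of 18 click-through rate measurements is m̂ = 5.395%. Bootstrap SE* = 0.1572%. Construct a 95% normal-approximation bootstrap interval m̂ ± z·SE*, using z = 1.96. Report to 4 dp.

(5.0869, 5.7031)

Margin = 1.96 × 0.1572 = 0.30811
Interval: 5.395 ± 0.30811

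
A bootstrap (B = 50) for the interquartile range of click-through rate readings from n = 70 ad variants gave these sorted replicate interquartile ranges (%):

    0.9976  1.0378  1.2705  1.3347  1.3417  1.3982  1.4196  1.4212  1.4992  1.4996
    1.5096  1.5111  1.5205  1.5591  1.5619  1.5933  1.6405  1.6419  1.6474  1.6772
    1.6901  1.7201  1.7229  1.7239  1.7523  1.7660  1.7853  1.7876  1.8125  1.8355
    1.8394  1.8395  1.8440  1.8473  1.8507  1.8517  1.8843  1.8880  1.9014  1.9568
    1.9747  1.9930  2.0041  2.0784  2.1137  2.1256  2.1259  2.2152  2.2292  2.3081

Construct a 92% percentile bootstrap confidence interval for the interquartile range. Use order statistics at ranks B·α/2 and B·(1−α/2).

(1.0378, 2.2152)

α = 0.08; lower rank = 50 × 0.040 = 2; upper rank = 50 × 0.960 = 48.
The 2nd smallest replicate is 1.0378; the 48th is 2.2152.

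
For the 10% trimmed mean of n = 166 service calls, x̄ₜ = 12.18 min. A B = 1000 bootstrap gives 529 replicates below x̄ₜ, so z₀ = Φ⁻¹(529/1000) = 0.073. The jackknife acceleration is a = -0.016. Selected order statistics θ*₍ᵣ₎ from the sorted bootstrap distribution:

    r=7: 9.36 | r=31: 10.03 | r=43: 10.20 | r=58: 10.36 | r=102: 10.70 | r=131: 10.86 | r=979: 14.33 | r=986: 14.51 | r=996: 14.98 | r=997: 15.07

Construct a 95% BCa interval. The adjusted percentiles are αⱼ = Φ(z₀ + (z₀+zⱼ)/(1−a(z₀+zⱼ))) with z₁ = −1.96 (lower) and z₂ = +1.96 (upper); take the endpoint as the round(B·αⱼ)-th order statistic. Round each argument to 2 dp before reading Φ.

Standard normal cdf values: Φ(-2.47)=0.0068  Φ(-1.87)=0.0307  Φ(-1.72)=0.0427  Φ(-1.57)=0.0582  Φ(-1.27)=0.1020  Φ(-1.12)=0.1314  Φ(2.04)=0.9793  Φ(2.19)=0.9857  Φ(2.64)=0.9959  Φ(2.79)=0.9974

Lower: z₀ + z₁ = 0.073 + (-1.960) = -1.887; 1 − a(z₀+z₁) = 1 − (-0.016)(-1.887) = 0.9698; argument = 0.073 + (-1.887)/0.9698 = -1.8727 → -1.87.
α₁ = Φ(-1.87) = 0.0307; rank = round(1000 × 0.0307) = 31; θ*₍31₎ = 10.03.
Upper: z₀ + z₂ = 2.033; 1 − a(z₀+z₂) = 1.0325; argument = 2.0420 → 2.04; α₂ = 0.9793; rank = 979; θ*₍979₎ = 14.33.

(10.03, 14.33)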